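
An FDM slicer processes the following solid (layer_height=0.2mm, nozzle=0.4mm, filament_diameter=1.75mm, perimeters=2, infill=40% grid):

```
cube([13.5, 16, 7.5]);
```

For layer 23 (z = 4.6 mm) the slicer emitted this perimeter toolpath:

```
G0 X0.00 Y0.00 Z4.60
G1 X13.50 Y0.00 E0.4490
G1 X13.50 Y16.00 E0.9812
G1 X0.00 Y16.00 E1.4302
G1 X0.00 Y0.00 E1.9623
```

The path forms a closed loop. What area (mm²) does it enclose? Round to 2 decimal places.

216.00 mm²

Apply the shoelace formula to the sequence of (X, Y) vertices; enclosed area = 216.00 mm².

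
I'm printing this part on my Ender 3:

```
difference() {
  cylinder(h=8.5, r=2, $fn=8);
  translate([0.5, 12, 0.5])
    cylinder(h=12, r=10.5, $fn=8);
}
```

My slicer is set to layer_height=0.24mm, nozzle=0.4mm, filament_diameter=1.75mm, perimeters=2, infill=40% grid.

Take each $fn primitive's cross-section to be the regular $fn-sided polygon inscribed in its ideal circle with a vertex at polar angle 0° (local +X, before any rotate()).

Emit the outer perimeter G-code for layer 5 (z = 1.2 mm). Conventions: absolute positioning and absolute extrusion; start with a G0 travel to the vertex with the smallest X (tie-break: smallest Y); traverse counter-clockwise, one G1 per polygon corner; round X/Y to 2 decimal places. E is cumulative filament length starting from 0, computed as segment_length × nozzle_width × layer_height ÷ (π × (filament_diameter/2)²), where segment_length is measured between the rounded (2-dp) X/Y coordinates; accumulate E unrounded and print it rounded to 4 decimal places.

G0 X-2.00 Y0.00 Z1.20
G1 X-1.41 Y-1.41 E0.0610
G1 X0.00 Y-2.00 E0.1220
G1 X1.41 Y-1.41 E0.1830
G1 X2.00 Y0.00 E0.2440
G1 X1.41 Y1.41 E0.3050
G1 X0.85 Y1.65 E0.3293
G1 X0.50 Y1.50 E0.3445
G1 X-0.35 Y1.85 E0.3812
G1 X-1.41 Y1.41 E0.4270
G1 X-2.00 Y0.00 E0.4880

At z = 1.2 mm: the r=2 cylinder contributes a regular 8-gon of circumradius 2; the r=10.5 cylinder at (0.5, 12) gives a regular 8-gon of circumradius 10.5 (constant along its height); Subtracting the remaining from the first: starting from the r=2 cylinder, the r=10.5 cylinder at (0.5, 12) partially overlaps it — only the 0.25 mm² overlap (of its 311.83 mm²) is removed, clipping the outline — 1 connected region. The outline is a single polygon with 10 vertices. Extrusion per mm of travel: 0.4 × 0.24 / (π × 0.875²) = 0.039912. Accumulating E over each segment gives final E = 0.4880.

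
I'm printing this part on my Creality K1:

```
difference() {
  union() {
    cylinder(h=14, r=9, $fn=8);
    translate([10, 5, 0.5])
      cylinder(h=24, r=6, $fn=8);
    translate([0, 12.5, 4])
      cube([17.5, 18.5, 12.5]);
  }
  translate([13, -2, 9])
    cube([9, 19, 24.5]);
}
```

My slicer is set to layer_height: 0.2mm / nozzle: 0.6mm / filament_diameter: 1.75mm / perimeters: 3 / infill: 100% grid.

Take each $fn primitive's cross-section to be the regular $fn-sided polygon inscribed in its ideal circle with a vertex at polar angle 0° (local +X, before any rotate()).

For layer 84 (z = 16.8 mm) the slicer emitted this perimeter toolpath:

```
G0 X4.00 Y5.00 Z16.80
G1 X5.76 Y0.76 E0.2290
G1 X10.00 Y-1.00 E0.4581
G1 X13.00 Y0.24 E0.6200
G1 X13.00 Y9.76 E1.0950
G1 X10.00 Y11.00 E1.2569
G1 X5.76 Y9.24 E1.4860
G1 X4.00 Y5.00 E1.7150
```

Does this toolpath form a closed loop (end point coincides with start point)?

Start point (G0): (4.00, 5.00). End point (last G1): the path returns to the start — closed.

yes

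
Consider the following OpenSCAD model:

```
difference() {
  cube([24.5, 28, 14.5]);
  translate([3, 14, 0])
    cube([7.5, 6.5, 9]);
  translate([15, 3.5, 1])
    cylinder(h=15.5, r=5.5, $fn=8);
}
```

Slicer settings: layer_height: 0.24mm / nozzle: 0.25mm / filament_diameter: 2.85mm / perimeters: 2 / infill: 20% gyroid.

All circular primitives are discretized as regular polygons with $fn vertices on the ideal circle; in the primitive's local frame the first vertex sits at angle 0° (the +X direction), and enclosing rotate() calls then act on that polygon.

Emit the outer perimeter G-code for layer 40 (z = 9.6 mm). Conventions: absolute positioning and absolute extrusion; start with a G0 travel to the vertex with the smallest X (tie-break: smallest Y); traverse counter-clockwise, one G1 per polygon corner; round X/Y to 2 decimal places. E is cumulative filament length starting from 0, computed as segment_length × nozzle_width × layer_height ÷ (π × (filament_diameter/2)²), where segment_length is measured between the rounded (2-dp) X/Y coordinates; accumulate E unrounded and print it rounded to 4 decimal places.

At z = 9.6 mm: the cube (footprint 24.5×28) is included at this height; the cube at (3, 14) is not intersected at this z (z outside [0, 9]); the r=5.5 cylinder at (15, 3.5) gives a regular 8-gon of circumradius 5.5 (constant along its height); Subtracting the remaining from the first: starting from the 24.5×28 cube, the r=5.5 cylinder at (15, 3.5) partially overlaps it — only the 76.21 mm² overlap (of its 85.56 mm²) is removed, clipping the outline — 1 connected region. The outline is a single polygon with 11 vertices. Extrusion per mm of travel: 0.25 × 0.24 / (π × 1.425²) = 0.009405. Accumulating E over each segment gives final E = 1.1410.

G0 X0.00 Y0.00 Z9.60
G1 X10.95 Y0.00 E0.1030
G1 X9.50 Y3.50 E0.1386
G1 X11.11 Y7.39 E0.1782
G1 X15.00 Y9.00 E0.2178
G1 X18.89 Y7.39 E0.2574
G1 X20.50 Y3.50 E0.2970
G1 X19.05 Y0.00 E0.3326
G1 X24.50 Y0.00 E0.3839
G1 X24.50 Y28.00 E0.6472
G1 X0.00 Y28.00 E0.8777
G1 X0.00 Y0.00 E1.1410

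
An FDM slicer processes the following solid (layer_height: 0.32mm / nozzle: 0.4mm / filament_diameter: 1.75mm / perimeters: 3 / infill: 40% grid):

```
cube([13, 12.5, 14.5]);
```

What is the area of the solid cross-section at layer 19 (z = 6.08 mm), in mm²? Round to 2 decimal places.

162.50 mm²

At z = 6.08 mm: the cube (footprint 13×12.5) is included at this height (area 162.50 mm²). Overall, the cross-section is a single solid region. Net area = 162.50 mm².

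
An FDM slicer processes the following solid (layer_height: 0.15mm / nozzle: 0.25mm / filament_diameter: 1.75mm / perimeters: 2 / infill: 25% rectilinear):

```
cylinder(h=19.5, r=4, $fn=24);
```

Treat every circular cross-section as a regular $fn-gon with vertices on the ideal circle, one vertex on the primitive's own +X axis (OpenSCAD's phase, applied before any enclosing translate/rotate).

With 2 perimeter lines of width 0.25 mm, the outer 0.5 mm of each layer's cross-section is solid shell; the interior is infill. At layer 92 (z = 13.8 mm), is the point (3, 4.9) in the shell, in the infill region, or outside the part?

At z = 13.8 mm: the cylinder: section is a regular 24-gon, circumradius r=4. Overall, the cross-section is a single solid region. The nearest boundary edge runs (2.83, 2.83)→(2.00, 3.46); distance from the point to it = 1.75 mm. The point is not inside any of the regions above, so it lies outside the cross-section (1.75 mm from the nearest boundary).

outside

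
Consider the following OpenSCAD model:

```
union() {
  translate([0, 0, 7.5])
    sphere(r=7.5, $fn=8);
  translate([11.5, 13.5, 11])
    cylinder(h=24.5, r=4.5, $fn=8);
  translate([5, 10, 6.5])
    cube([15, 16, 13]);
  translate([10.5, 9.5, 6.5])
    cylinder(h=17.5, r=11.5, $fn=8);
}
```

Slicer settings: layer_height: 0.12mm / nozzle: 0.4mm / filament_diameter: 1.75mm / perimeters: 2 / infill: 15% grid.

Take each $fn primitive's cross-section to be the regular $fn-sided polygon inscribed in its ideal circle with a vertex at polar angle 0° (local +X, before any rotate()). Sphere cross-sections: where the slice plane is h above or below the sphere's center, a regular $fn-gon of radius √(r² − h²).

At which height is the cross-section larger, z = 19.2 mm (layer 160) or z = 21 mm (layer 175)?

Layer 160 (z = 19.2): the sphere does not reach this height (|z−center|=11.700 > r=7.5); the cylinder at (11.5, 13.5): section is a regular 8-gon, circumradius r=4.5 (area = (8/2)·4.500²·sin(360°/8) = 57.28 mm²); the cube at (5, 10) (footprint 15×16) is included at this height (area 240.00 mm²); the r=11.5 cylinder at (10.5, 9.5) gives a regular 8-gon of circumradius 11.5 (constant along its height) (area = (8/2)·11.500²·sin(360°/8) = 374.06 mm²); Combining (union): the regions partially overlap — summed areas 671.34 mm² minus the doubly-counted overlap 195.45 mm² gives 475.89 mm² — area = 475.89 mm². So its area = 475.89 mm². Layer 175 (z = 21): the sphere does not reach this height (|z−center|=13.500 > r=7.5); the r=4.5 cylinder at (11.5, 13.5) contributes a regular 8-gon of circumradius 4.5 (area = (8/2)·4.500²·sin(360°/8) = 57.28 mm²); the cube at (5, 10) does not reach this height (z outside [6.5, 19.5]); the r=11.5 cylinder at (10.5, 9.5) contributes a regular 8-gon of circumradius 11.5 (area = (8/2)·11.500²·sin(360°/8) = 374.06 mm²); Taking the union: the r=4.5 cylinder at (11.5, 13.5) lies entirely inside the r=11.5 cylinder at (10.5, 9.5), so the union is just the r=11.5 cylinder at (10.5, 9.5) — area = 374.06 mm². So its area = 374.06 mm². Layer 160 is larger (475.89 vs 374.06 mm²).

layer 160 (z = 19.2 mm)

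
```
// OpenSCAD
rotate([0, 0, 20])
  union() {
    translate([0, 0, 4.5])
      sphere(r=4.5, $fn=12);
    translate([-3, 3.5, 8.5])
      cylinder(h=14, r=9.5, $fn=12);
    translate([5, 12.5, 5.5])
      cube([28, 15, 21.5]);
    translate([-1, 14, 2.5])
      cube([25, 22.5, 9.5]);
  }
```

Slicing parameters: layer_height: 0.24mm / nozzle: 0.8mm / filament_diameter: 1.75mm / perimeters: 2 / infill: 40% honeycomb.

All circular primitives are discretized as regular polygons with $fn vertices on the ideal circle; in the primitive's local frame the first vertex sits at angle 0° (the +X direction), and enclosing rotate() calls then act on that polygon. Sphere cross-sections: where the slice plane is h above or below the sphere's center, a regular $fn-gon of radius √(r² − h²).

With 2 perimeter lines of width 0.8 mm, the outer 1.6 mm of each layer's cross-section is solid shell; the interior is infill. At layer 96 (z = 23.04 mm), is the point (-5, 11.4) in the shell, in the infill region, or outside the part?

At z = 23.04 mm: the sphere is absent (|z−center|=18.540 > r=4.5); the cylinder at (-3, 3.5) is absent (z outside [8.5, 22.5]); the 28×15 cube at (5, 12.5) contributes its full rectangle; the cube at (-1, 14) is not intersected at this z (z outside [2.5, 12]); Taking the union: only the 28×15 cube at (5, 12.5) is present, so the union is just that shape — 1 connected region; (whole slice rotated 20° about Z — lengths, areas and connectivity unchanged). Overall, the cross-section is a single solid region. Undo the 20° rotation: the query point maps to (-0.799, 12.423) in the un-rotated model frame. The nearest boundary edge runs (5.00, 12.50)→(33.00, 12.50); distance from the point to it = 5.80 mm. The point is not inside any of the regions above, so it lies outside the cross-section (5.80 mm from the nearest boundary).

outside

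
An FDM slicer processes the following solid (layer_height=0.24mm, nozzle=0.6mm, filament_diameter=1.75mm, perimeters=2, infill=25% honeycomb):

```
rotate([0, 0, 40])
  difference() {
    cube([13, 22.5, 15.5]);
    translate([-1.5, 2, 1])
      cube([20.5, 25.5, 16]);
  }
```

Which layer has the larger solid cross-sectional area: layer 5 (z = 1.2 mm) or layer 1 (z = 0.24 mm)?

Layer 5 (z = 1.2): the cube is present — its section is the full 13×22.5 rectangle (area 292.50 mm²); the cube at (-1.5, 2) is present — its section is the full 20.5×25.5 rectangle (area 522.75 mm²); After the difference (first − rest): starting from the 13×22.5 cube (292.50 mm²), the 20.5×25.5 cube at (-1.5, 2) partially overlaps it — only the 266.50 mm² overlap (of its 522.75 mm²) is removed, clipping the outline — area = 26.00 mm²; (rotated 40° about Z; rotation is an isometry so areas/perimeters/island counts are preserved). So its area = 26.00 mm². Layer 1 (z = 0.24): the cube (footprint 13×22.5) is included at this height (area 292.50 mm²); the cube at (-1.5, 2) is absent (z outside [1, 17]); After the difference (first − rest): none of the subtracted shapes is present at this height, so the 13×22.5 cube is unchanged — area = 292.50 mm²; (whole slice rotated 40° about Z — lengths, areas and connectivity unchanged). So its area = 292.50 mm². Layer 1 is larger (292.50 vs 26.00 mm²).

layer 1 (z = 0.24 mm)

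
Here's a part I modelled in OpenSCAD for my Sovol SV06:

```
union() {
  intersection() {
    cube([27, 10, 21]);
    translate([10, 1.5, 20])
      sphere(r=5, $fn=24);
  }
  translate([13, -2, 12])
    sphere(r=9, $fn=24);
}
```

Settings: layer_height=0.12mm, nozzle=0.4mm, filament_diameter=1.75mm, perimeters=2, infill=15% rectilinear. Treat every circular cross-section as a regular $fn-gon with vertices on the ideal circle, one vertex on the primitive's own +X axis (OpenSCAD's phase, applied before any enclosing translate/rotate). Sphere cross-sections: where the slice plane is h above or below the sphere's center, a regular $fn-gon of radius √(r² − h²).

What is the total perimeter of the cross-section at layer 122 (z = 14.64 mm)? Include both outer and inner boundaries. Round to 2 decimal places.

At z = 14.64 mm: the cube is present — its section is the full 27×10 rectangle (perimeter 74.00 mm); the sphere at (10, 1.5) is not intersected at this z (|z−center|=5.360 > r=5); After intersecting: at least one operand is absent at this height, so nothing remains; the sphere at (13, -2): section is a regular 24-gon, circumradius = √(r²−h²) = √(9²−2.64²) = 8.604 (perimeter = 2·24·8.604·sin(180°/24) = 53.91 mm); Merging all regions: only the r=9 sphere at (13, -2) is present, so the union is just that shape — boundary = 53.91 mm. Overall, the cross-section is a single solid region. Total boundary length (outer) = 53.91 mm.

53.91 mm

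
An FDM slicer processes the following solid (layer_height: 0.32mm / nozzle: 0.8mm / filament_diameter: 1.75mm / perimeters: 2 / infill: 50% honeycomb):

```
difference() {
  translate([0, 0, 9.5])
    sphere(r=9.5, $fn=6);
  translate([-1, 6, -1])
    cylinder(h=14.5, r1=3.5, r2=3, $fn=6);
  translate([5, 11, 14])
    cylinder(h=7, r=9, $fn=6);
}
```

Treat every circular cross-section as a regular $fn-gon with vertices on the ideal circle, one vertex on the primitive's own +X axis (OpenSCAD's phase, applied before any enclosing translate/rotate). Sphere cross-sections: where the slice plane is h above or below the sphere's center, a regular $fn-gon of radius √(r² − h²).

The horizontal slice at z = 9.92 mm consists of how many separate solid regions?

At z = 9.92 mm: the r=9.5 sphere contributes a regular 6-gon of circumradius √(9.5²−0.42²) = 9.491; the cone at (-1, 6): at t=0.753 of its height the radius interpolates to r₁+(r₂−r₁)t = 3.123, giving a regular 6-gon of that circumradius; the cylinder at (5, 11) does not reach this height (z outside [14, 21]); Subtracting the remaining from the first: starting from the r=9.5 sphere, the cone at (-1, 6) partially overlaps it — only the 23.69 mm² overlap (of its 25.35 mm²) is removed, clipping the outline — 1 connected region. The result has 1 disconnected region.

1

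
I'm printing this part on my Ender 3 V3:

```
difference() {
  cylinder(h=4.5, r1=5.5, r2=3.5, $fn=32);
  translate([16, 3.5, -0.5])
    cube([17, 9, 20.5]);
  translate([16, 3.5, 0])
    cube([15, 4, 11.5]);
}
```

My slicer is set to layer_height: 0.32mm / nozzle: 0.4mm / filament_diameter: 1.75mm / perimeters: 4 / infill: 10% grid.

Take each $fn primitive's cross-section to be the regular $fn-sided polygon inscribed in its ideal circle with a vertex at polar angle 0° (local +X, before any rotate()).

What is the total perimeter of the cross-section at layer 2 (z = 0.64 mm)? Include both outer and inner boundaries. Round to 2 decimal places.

32.72 mm

At z = 0.64 mm: the cone (r1=5.5→r2=3.5) has section circumradius 5.216 here — a regular 32-gon (perimeter = 2·32·5.216·sin(180°/32) = 32.72 mm); the cube at (16, 3.5) is present — its section is the full 17×9 rectangle (perimeter 52.00 mm); the cube at (16, 3.5) is present — its section is the full 15×4 rectangle (perimeter 38.00 mm); Subtracting the remaining from the first: starting from the cone, the 17×9 cube at (16, 3.5) misses the remaining region (no effect); the 15×4 cube at (16, 3.5) misses the remaining region (no effect) — boundary = 32.72 mm. Overall, the cross-section is a single solid region. Total boundary length (outer) = 32.72 mm.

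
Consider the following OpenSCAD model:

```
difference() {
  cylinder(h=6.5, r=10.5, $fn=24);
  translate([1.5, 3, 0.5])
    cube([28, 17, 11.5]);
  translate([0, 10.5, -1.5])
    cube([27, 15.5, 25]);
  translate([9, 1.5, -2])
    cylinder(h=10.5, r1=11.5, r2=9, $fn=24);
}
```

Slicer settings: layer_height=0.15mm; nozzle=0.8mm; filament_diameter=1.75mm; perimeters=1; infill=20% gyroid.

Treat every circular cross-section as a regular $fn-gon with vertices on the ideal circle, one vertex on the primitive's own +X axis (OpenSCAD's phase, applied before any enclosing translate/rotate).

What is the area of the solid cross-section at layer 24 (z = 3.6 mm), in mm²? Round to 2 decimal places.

190.14 mm²

At z = 3.6 mm: the r=10.5 cylinder contributes a regular 24-gon of circumradius 10.5 (area = (24/2)·10.500²·sin(360°/24) = 342.42 mm²); the 28×17 cube at (1.5, 3) contributes its full rectangle (area 476.00 mm²); the 27×15.5 cube at (0, 10.5) contributes its full rectangle (area 418.50 mm²); the cone at (9, 1.5): at t=0.533 of its height the radius interpolates to r₁+(r₂−r₁)t = 10.167, giving a regular 24-gon of that circumradius (area = (24/2)·10.167²·sin(360°/24) = 321.02 mm²); After the difference (first − rest): starting from the r=10.5 cylinder (342.42 mm²), the 28×17 cube at (1.5, 3) partially overlaps it — only the 43.61 mm² overlap (of its 476.00 mm²) is removed, clipping the outline; the 27×15.5 cube at (0, 10.5) misses the remaining region (no effect); the cone at (9, 1.5) partially overlaps it — only the 108.67 mm² overlap (of its 321.02 mm²) is removed, clipping the outline — area = 190.14 mm². Overall, the cross-section is a single solid region. Net area = 190.14 mm².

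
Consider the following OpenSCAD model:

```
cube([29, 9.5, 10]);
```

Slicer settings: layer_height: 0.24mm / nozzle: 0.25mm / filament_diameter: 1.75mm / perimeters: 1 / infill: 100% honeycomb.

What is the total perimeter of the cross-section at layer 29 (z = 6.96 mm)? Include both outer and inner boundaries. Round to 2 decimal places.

77.00 mm

At z = 6.96 mm: the cube (footprint 29×9.5) is included at this height (perimeter 77.00 mm). Overall, the cross-section is a single solid region. Total boundary length (outer) = 77.00 mm.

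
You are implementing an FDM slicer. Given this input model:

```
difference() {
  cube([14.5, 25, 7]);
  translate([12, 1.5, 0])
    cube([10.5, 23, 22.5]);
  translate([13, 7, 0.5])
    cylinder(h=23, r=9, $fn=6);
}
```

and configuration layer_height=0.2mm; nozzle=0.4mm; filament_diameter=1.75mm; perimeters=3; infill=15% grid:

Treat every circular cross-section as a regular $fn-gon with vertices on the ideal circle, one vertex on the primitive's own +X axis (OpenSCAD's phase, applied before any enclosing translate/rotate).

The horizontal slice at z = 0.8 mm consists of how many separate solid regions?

1

At z = 0.8 mm: the cube (footprint 14.5×25) is included at this height; the cube at (12, 1.5) (footprint 10.5×23) is included at this height; the cylinder at (13, 7): section is a regular 6-gon, circumradius r=9; Subtracting the remaining from the first: starting from the 14.5×25 cube, the 10.5×23 cube at (12, 1.5) partially overlaps it — only the 57.50 mm² overlap (of its 241.50 mm²) is removed, clipping the outline; the r=9 cylinder at (13, 7) partially overlaps it — only the 90.42 mm² overlap (of its 210.44 mm²) is removed, clipping the outline — 1 connected region. The result has 1 disconnected region.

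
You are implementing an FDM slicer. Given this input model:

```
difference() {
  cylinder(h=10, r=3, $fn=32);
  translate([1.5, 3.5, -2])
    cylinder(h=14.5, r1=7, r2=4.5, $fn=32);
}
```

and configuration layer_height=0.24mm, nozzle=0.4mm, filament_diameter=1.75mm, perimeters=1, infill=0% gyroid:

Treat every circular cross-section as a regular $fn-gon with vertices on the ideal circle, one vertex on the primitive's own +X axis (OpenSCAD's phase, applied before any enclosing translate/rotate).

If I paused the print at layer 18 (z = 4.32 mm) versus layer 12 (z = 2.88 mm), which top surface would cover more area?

layer 18 (z = 4.32 mm)

Layer 18 (z = 4.32): the r=3 cylinder contributes a regular 32-gon of circumradius 3 (area = (32/2)·3.000²·sin(360°/32) = 28.09 mm²); the cone at (1.5, 3.5) (r1=7→r2=4.5) has section circumradius 5.910 here — a regular 32-gon (area = (32/2)·5.910²·sin(360°/32) = 109.04 mm²); Taking the first minus the rest: starting from the r=3 cylinder (28.09 mm²), the cone at (1.5, 3.5) partially overlaps it — only the 24.64 mm² overlap (of its 109.04 mm²) is removed, clipping the outline — area = 3.46 mm². So its area = 3.46 mm². Layer 12 (z = 2.88): the cylinder: section is a regular 32-gon, circumradius r=3 (area = (32/2)·3.000²·sin(360°/32) = 28.09 mm²); the cone at (1.5, 3.5) contributes a regular 32-gon of circumradius 6.159 (interpolated between r1=7 and r2=4.5 at t=0.337) (area = (32/2)·6.159²·sin(360°/32) = 118.39 mm²); After the difference (first − rest): starting from the r=3 cylinder (28.09 mm²), the cone at (1.5, 3.5) partially overlaps it — only the 25.90 mm² overlap (of its 118.39 mm²) is removed, clipping the outline — area = 2.20 mm². So its area = 2.20 mm². Layer 18 is larger (3.46 vs 2.20 mm²).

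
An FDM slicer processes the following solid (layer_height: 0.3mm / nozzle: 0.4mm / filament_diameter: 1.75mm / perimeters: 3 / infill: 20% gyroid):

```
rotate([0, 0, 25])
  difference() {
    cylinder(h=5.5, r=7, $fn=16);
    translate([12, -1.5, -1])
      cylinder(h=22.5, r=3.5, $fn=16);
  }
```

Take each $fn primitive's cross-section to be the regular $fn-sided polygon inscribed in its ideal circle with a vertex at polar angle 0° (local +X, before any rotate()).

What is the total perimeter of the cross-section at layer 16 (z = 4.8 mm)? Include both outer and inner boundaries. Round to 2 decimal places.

43.70 mm

At z = 4.8 mm: the r=7 cylinder gives a regular 16-gon of circumradius 7 (constant along its height) (perimeter = 2·16·7.000·sin(180°/16) = 43.70 mm); the r=3.5 cylinder at (12, -1.5) gives a regular 16-gon of circumradius 3.5 (constant along its height) (perimeter = 2·16·3.500·sin(180°/16) = 21.85 mm); Taking the first minus the rest: starting from the r=7 cylinder, the r=3.5 cylinder at (12, -1.5) misses the remaining region (no effect) — boundary = 43.70 mm; (rotated 25° about Z; rotation is an isometry so areas/perimeters/island counts are preserved). Overall, the cross-section is a single solid region. Total boundary length (outer) = 43.70 mm.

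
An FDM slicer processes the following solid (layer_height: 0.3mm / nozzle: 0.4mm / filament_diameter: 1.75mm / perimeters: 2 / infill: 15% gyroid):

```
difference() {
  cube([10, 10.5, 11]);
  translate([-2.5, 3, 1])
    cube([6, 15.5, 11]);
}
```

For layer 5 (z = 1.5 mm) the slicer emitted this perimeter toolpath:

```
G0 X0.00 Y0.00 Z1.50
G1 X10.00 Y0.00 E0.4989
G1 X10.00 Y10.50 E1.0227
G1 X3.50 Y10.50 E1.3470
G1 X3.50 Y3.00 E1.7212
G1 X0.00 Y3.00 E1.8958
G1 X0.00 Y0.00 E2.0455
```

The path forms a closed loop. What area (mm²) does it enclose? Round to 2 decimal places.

Apply the shoelace formula to the sequence of (X, Y) vertices; enclosed area = 78.75 mm².

78.75 mm²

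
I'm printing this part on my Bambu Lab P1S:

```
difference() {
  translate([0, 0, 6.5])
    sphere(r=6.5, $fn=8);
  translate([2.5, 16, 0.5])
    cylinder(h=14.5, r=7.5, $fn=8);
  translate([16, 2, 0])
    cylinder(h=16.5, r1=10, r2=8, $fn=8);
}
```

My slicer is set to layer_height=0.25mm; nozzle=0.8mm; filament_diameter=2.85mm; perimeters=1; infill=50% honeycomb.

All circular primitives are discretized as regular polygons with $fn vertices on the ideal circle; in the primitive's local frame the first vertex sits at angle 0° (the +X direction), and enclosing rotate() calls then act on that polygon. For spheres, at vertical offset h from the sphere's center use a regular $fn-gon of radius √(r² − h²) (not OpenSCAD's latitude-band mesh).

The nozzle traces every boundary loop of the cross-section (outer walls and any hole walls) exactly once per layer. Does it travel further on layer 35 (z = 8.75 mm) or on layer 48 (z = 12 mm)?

layer 35 (z = 8.75 mm)

Layer 35 (z = 8.75): the r=6.5 sphere contributes a regular 8-gon of circumradius √(6.5²−2.25²) = 6.098 (perimeter = 2·8·6.098·sin(180°/8) = 37.34 mm); the r=7.5 cylinder at (2.5, 16) gives a regular 8-gon of circumradius 7.5 (constant along its height) (perimeter = 2·8·7.500·sin(180°/8) = 45.92 mm); the cone at (16, 2) (r1=10→r2=8) has section circumradius 8.939 here — a regular 8-gon (perimeter = 2·8·8.939·sin(180°/8) = 54.74 mm); Taking the first minus the rest: starting from the r=6.5 sphere, the r=7.5 cylinder at (2.5, 16) misses the remaining region (no effect); the cone at (16, 2) misses the remaining region (no effect) — boundary = 37.34 mm. So its perimeter = 37.34 mm. Layer 48 (z = 12): the sphere: section is a regular 8-gon, circumradius = √(r²−h²) = √(6.5²−5.5²) = 3.464 (perimeter = 2·8·3.464·sin(180°/8) = 21.21 mm); the cylinder at (2.5, 16): section is a regular 8-gon, circumradius r=7.5 (perimeter = 2·8·7.500·sin(180°/8) = 45.92 mm); the cone at (16, 2): at t=0.727 of its height the radius interpolates to r₁+(r₂−r₁)t = 8.545, giving a regular 8-gon of that circumradius (perimeter = 2·8·8.545·sin(180°/8) = 52.32 mm); Taking the first minus the rest: starting from the r=6.5 sphere, the r=7.5 cylinder at (2.5, 16) misses the remaining region (no effect); the cone at (16, 2) misses the remaining region (no effect) — boundary = 21.21 mm. So its perimeter = 21.21 mm. Layer 35 is larger (37.34 vs 21.21 mm).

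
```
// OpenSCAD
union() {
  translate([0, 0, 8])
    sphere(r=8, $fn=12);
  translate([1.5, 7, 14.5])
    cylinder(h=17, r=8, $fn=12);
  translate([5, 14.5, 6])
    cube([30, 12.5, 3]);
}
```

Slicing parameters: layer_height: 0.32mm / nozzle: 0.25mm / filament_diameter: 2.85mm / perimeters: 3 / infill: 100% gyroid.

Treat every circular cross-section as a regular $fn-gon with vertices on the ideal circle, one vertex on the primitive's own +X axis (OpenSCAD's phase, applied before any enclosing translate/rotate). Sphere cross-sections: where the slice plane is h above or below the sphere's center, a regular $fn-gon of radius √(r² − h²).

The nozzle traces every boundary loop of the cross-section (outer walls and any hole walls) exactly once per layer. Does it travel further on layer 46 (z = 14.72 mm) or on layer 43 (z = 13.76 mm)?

layer 46 (z = 14.72 mm)

Layer 46 (z = 14.72): the r=8 sphere slices to a regular 12-gon of circumradius 4.341 (√(r²−h²) with h=6.72 from center) (perimeter = 2·12·4.341·sin(180°/12) = 26.96 mm); the r=8 cylinder at (1.5, 7) gives a regular 12-gon of circumradius 8 (constant along its height) (perimeter = 2·12·8.000·sin(180°/12) = 49.69 mm); the cube at (5, 14.5) does not reach this height (z outside [6, 9]); Taking the union: the regions partially overlap (shared area 30.43 mm²), so the edge portions inside another operand are dropped and the merged outline is re-measured after clipping — boundary = 55.43 mm. So its perimeter = 55.43 mm. Layer 43 (z = 13.76): the r=8 sphere slices to a regular 12-gon of circumradius 5.552 (√(r²−h²) with h=5.76 from center) (perimeter = 2·12·5.552·sin(180°/12) = 34.49 mm); the cylinder at (1.5, 7) does not reach this height (z outside [14.5, 31.5]); the cube at (5, 14.5) is not intersected at this z (z outside [6, 9]); Taking the union: only the r=8 sphere is present, so the union is just that shape — boundary = 34.49 mm. So its perimeter = 34.49 mm. Layer 46 is larger (55.43 vs 34.49 mm).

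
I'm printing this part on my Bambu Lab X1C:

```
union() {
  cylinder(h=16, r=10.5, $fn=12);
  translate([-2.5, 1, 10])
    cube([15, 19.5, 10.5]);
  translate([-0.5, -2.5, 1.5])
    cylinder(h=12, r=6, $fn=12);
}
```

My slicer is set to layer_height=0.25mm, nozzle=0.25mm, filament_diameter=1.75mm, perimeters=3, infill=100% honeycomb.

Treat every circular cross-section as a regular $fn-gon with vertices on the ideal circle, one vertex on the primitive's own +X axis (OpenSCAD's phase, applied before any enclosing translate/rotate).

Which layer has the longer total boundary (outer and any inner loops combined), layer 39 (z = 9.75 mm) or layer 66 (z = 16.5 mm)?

layer 66 (z = 16.5 mm)

Layer 39 (z = 9.75): the cylinder: section is a regular 12-gon, circumradius r=10.5 (perimeter = 2·12·10.500·sin(180°/12) = 65.22 mm); the cube at (-2.5, 1) is absent (z outside [10, 20.5]); the r=6 cylinder at (-0.5, -2.5) gives a regular 12-gon of circumradius 6 (constant along its height) (perimeter = 2·12·6.000·sin(180°/12) = 37.27 mm); Combining (union): the r=6 cylinder at (-0.5, -2.5) lies entirely inside the r=10.5 cylinder, so the union is just the r=10.5 cylinder — boundary = 65.22 mm. So its perimeter = 65.22 mm. Layer 66 (z = 16.5): the cylinder is not intersected at this z (z outside [0, 16]); the cube at (-2.5, 1) is present — its section is the full 15×19.5 rectangle (perimeter 69.00 mm); the cylinder at (-0.5, -2.5) is absent (z outside [1.5, 13.5]); Taking the union: only the 15×19.5 cube at (-2.5, 1) is present, so the union is just that shape — boundary = 69.00 mm. So its perimeter = 69.00 mm. Layer 66 is larger (69.00 vs 65.22 mm).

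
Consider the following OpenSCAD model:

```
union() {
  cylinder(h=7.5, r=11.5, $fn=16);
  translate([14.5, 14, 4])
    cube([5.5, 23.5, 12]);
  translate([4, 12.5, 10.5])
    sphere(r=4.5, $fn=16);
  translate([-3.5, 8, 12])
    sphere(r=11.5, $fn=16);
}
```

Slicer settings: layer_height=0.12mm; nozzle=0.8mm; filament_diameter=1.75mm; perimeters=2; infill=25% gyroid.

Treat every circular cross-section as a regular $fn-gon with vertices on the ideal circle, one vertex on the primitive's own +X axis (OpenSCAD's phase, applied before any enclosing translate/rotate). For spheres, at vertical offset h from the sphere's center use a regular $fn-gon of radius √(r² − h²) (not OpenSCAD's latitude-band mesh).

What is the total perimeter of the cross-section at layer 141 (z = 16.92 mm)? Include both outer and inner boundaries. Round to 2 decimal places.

At z = 16.92 mm: the cylinder does not reach this height (z outside [0, 7.5]); the cube at (14.5, 14) is not intersected at this z (z outside [4, 16]); the sphere at (4, 12.5) does not reach this height (|z−center|=6.420 > r=4.5); the r=11.5 sphere at (-3.5, 8) contributes a regular 16-gon of circumradius √(11.5²−4.92²) = 10.394 (perimeter = 2·16·10.394·sin(180°/16) = 64.89 mm); Merging all regions: only the r=11.5 sphere at (-3.5, 8) is present, so the union is just that shape — boundary = 64.89 mm. Overall, the cross-section is a single solid region. Total boundary length (outer) = 64.89 mm.

64.89 mm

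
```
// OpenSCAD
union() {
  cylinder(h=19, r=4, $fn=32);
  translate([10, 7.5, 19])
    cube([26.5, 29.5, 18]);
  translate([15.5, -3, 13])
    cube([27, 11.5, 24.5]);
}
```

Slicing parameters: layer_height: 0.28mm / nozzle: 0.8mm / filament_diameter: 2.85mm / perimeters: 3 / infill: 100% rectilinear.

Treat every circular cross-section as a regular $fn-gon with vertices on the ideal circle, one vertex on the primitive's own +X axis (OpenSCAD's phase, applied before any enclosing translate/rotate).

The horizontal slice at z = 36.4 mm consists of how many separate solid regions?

At z = 36.4 mm: the cylinder is absent (z outside [0, 19]); the cube at (10, 7.5) is present — its section is the full 26.5×29.5 rectangle; the cube at (15.5, -3) (footprint 27×11.5) is included at this height; Merging all regions: the regions partially overlap (shared area 21.00 mm²), so overlapping operands fuse into one piece — 1 connected region. The result has 1 disconnected region.

1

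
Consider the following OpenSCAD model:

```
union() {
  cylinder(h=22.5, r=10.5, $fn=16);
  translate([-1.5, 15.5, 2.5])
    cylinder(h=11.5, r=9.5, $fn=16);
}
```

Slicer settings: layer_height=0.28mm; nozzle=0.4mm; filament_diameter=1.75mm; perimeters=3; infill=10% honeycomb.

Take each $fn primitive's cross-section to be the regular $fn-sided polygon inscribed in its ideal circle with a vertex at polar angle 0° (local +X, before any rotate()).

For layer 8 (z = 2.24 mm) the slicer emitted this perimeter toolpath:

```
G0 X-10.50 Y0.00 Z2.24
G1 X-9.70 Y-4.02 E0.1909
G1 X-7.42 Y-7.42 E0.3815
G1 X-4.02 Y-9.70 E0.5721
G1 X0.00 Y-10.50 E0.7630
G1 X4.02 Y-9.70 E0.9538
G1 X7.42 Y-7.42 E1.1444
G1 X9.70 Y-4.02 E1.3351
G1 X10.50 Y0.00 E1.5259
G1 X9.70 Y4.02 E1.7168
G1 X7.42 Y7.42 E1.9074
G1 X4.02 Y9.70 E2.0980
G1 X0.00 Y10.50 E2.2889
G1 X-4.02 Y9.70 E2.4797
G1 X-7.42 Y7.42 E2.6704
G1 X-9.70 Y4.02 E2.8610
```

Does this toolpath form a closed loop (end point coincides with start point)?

no

Start point (G0): (-10.50, 0.00). End point (last G1): the path does not return to the start — open.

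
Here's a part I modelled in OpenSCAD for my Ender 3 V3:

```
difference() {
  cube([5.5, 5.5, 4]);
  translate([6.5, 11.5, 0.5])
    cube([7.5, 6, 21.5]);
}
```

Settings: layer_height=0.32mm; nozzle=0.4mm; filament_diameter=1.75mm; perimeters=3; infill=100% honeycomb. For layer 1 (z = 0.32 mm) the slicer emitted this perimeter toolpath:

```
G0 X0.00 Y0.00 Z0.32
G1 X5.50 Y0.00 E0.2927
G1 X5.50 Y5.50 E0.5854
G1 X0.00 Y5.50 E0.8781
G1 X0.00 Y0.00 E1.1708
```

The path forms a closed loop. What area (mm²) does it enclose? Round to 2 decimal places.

Apply the shoelace formula to the sequence of (X, Y) vertices; enclosed area = 30.25 mm².

30.25 mm²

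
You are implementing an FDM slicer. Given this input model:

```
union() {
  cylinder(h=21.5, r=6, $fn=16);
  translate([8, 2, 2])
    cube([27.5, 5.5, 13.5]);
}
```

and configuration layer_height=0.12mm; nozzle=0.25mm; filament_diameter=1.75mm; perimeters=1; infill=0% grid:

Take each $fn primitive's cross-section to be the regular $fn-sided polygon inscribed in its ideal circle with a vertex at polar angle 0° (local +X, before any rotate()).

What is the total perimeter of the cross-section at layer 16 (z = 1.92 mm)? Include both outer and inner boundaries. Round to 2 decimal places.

At z = 1.92 mm: the cylinder: section is a regular 16-gon, circumradius r=6 (perimeter = 2·16·6.000·sin(180°/16) = 37.46 mm); the cube at (8, 2) does not reach this height (z outside [2, 15.5]); Merging all regions: only the r=6 cylinder is present, so the union is just that shape — boundary = 37.46 mm. Overall, the cross-section is a single solid region. Total boundary length (outer) = 37.46 mm.

37.46 mm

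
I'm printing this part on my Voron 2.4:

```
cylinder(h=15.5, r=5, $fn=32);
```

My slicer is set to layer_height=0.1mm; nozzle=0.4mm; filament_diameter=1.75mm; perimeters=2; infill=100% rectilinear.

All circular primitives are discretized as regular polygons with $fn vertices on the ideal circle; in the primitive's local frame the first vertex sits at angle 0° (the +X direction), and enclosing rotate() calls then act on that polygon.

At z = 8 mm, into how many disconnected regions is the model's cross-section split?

1

At z = 8 mm: the r=5 cylinder contributes a regular 32-gon of circumradius 5. The result has 1 disconnected region.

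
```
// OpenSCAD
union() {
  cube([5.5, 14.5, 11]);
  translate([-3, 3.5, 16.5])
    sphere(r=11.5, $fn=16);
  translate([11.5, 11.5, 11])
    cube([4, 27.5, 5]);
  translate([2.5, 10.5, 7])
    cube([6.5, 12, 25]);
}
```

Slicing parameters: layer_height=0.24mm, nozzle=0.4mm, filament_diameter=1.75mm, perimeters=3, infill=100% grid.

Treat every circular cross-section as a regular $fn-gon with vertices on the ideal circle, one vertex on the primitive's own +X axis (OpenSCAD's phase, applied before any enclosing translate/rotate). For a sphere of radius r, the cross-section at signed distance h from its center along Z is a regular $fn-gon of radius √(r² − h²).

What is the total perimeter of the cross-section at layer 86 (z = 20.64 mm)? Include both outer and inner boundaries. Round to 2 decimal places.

96.31 mm

At z = 20.64 mm: the cube is absent (z outside [0, 11]); the r=11.5 sphere at (-3, 3.5) contributes a regular 16-gon of circumradius √(11.5²−4.14²) = 10.729 (perimeter = 2·16·10.729·sin(180°/16) = 66.98 mm); the cube at (11.5, 11.5) does not reach this height (z outside [11, 16]); the 6.5×12 cube at (2.5, 10.5) contributes its full rectangle (perimeter 37.00 mm); Merging all regions: the regions partially overlap (shared area 2.79 mm²), so the edge portions inside another operand are dropped and the merged outline is re-measured after clipping — boundary = 96.31 mm. Overall, the cross-section is a single solid region. Total boundary length (outer) = 96.31 mm.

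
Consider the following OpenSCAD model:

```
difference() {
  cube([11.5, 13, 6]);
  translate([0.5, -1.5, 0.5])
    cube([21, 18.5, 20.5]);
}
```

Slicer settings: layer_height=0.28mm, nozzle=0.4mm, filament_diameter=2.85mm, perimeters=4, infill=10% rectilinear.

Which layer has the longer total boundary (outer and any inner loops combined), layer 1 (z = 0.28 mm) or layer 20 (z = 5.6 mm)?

Layer 1 (z = 0.28): the 11.5×13 cube contributes its full rectangle (perimeter 49.00 mm); the cube at (0.5, -1.5) is absent (z outside [0.5, 21]); Taking the first minus the rest: none of the subtracted shapes is present at this height, so the 11.5×13 cube is unchanged — boundary = 49.00 mm. So its perimeter = 49.00 mm. Layer 20 (z = 5.6): the cube is present — its section is the full 11.5×13 rectangle (perimeter 49.00 mm); the cube at (0.5, -1.5) (footprint 21×18.5) is included at this height (perimeter 79.00 mm); Taking the first minus the rest: starting from the 11.5×13 cube, the 21×18.5 cube at (0.5, -1.5) partially overlaps it — only the 143.00 mm² overlap (of its 388.50 mm²) is removed, clipping the outline — boundary = 27.00 mm. So its perimeter = 27.00 mm. Layer 1 is larger (49.00 vs 27.00 mm).

layer 1 (z = 0.28 mm)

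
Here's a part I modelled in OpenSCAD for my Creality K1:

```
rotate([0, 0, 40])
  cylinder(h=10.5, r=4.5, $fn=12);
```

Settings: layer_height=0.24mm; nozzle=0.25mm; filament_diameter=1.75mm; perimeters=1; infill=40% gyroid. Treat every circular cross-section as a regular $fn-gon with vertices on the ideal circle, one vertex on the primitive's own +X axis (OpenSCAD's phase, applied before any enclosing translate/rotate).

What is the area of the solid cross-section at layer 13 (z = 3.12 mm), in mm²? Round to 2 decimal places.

60.75 mm²

At z = 3.12 mm: the cylinder: section is a regular 12-gon, circumradius r=4.5 (area = (12/2)·4.500²·sin(360°/12) = 60.75 mm²); (whole slice rotated 40° about Z — lengths, areas and connectivity unchanged). Overall, the cross-section is a single solid region. Net area = 60.75 mm².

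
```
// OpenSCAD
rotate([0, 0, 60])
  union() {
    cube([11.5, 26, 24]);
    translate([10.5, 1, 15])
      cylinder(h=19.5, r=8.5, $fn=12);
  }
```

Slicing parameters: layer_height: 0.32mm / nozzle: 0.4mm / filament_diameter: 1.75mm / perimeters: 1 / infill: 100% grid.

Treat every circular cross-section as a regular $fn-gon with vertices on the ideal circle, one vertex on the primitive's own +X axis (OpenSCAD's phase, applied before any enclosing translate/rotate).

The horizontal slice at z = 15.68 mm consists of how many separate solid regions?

At z = 15.68 mm: the cube (footprint 11.5×26) is included at this height; the cylinder at (10.5, 1): section is a regular 12-gon, circumradius r=8.5; Combining (union): the regions partially overlap (shared area 71.92 mm²), so overlapping operands fuse into one piece — 1 connected region; (rotated 60° about Z; rotation is an isometry so areas/perimeters/island counts are preserved). The result has 1 disconnected region.

1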